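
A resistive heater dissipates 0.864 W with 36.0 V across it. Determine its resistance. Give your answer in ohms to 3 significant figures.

1500 Ω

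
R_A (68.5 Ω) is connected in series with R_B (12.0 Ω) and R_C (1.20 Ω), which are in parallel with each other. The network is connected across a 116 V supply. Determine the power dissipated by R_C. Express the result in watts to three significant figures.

2.76 W

Replace R_B and R_C with their parallel equivalent so the circuit becomes R_A in series with R_p.
R_p = (12.0×1.20)/(12.0+1.20) = 1.091 Ω
R_total = 68.5 + 1.091 = 69.59 Ω
I = V / R_total = 116 / 69.59 = 1.667 A
Voltage across the parallel pair: V_p = I × R_p = 1.667 × 1.091 = 1.818 V
R_C is across V_p, so use P = V²/R for that branch.
P_R_C = (1.818)² / 1.20 = 2.756 W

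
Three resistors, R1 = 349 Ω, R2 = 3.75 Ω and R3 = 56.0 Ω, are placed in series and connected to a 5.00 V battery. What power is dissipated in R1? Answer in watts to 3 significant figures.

Every series element carries the same I. Get I from the total resistance, then P = I² × R1.
R_total = 349 + 3.75 + 56.0 = 408.8 Ω
I = V / R_total = 5.00 / 408.8 = 0.01223 A
P_R1 = I² × R1 = (0.01223)² × 349 = 0.05222 W

0.0522 W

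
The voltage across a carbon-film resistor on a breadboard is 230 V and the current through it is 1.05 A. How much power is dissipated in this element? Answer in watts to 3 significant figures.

242 W

Both the voltage across and the current through the element are known, so P = V I applies directly.
P = 230 V × 1.050 A = 241.5 W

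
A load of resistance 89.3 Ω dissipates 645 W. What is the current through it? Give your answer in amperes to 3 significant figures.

Rearranging the power relation for the two known quantities gives I = √(P / R).
I = √(645 / 89.3) = 2.688 A

2.69 A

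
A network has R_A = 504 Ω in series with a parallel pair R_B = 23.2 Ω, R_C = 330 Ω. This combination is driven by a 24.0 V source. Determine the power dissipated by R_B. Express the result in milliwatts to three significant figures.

42.2 mW

Collapse R_B‖R_C to a single equivalent, reducing the network to two series elements.
R_p = (23.2×330)/(23.2+330) = 21.68 Ω
R_total = 504 + 21.68 = 525.7 Ω
I = V / R_total = 24.0 / 525.7 = 0.04566 A
Voltage across the parallel pair: V_p = I × R_p = 0.04566 × 21.68 = 0.9896 V
R_B is across V_p, so use P = V²/R for that branch.
P_R_B = (0.9896)² / 23.2 = 0.04221 W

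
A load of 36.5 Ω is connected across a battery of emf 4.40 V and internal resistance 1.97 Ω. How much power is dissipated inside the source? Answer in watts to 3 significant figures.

0.0258 W

The source's internal resistance is just another series element carrying I; its dissipation is I²r.
I = ε / (r + R) = 4.40 / (1.97 + 36.5) = 0.1144 A
P_int = I² r = (0.1144)² × 1.97 = 0.02577 W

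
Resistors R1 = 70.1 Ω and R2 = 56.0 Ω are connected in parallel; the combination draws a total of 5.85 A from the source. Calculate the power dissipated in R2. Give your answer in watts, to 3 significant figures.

The branches share the same voltage, but only the total current is given — find V from the equivalent resistance first.
1/R_eq = 1/70.1 + 1/56.0 ⇒ R_eq = 31.13 Ω
V = I_total × R_eq = 5.850 × 31.13 = 182.1 V
P_R2 = V² / R2 = (182.1)² / 56.0 = 592.3 W

592 W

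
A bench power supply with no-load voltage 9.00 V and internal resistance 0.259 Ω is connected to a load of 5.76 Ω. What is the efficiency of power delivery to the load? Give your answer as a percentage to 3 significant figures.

95.7 %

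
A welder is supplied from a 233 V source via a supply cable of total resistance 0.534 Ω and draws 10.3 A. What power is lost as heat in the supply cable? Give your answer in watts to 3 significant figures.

56.7 W

Line loss is just I²R for the cable — we know both I and R_line directly.
The supply cable carries the full 10.3 A.
P_line = I² R_line = (10.30)² × 0.534 = 56.65 W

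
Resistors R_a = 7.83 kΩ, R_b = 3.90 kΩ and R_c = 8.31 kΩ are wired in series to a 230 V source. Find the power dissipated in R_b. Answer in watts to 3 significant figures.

0.514 W

The current is common to all series resistors; compute it, then apply P = I²R for the target.
R_total = (7.83 + 3.90 + 8.31) kΩ = 20040 Ω
I = V / R_total = 230 / 20040 = 0.01148 A
P_R_b = I² × R_b = (0.01148)² × 3900 = 0.5137 W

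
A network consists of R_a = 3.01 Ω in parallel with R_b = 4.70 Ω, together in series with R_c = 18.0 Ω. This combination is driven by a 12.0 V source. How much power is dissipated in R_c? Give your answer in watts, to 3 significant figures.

6.59 W

Collapse the R_a‖R_b pair into one equivalent R_p; then R_p and R_c form a series string.
R_p = (3.01×4.70)/(3.01+4.70) = 1.835 Ω
R_total = R_p + 18.0 = 1.835 + 18.0 = 19.83 Ω
I = V / R_total = 12.0 / 19.83 = 0.6050 A
R_c carries the full series current, so P = I²R.
P_R_c = (0.6050)² × 18.0 = 6.588 W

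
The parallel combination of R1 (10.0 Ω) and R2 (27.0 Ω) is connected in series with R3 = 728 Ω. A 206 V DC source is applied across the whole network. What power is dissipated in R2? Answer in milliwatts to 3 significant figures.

155 mW

Reduce the parallel combination to a single R_p; the circuit then becomes R_p in series with the remaining resistor.
R_p = (10.0×27.0)/(10.0+27.0) = 7.297 Ω
R_total = R_p + 728 = 7.297 + 728 = 735.3 Ω
I = V / R_total = 206 / 735.3 = 0.2802 A
Voltage across the parallel pair: V_p = I × R_p = 0.2802 × 7.297 = 2.044 V
R2 sits across V_p; its power is V_p²/R.
P_R2 = (2.044)² / 27.0 = 0.1548 W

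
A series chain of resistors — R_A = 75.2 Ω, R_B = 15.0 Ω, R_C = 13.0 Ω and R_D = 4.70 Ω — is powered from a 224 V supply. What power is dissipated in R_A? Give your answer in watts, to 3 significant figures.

324 W

Every series element carries the same I. Get I from the total resistance, then P = I² × R_A.
R_total = 75.2 + 15.0 + 13.0 + 4.70 = 107.9 Ω
I = V / R_total = 224 / 107.9 = 2.076 A
P_R_A = I² × R_A = (2.076)² × 75.2 = 324.1 W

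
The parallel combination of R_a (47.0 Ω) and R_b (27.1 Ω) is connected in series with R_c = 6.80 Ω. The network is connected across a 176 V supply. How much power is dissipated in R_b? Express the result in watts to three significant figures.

Collapse the R_a‖R_b pair into one equivalent R_p; then R_p and R_c form a series string.
R_p = (47.0×27.1)/(47.0+27.1) = 17.19 Ω
R_total = R_p + 6.80 = 17.19 + 6.80 = 23.99 Ω
I = V / R_total = 176 / 23.99 = 7.337 A
Voltage across the parallel pair: V_p = I × R_p = 7.337 × 17.19 = 126.1 V
Use P = V²/R for R_b with V = V_p.
P_R_b = (126.1)² / 27.1 = 586.9 W

587 W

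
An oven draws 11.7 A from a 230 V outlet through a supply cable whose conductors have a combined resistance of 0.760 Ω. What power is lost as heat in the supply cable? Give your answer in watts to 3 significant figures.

104 W

Line loss is just I²R for the cable — we know both I and R_line directly.
The supply cable carries the full 11.7 A.
P_line = I² R_line = (11.70)² × 0.760 = 104.0 W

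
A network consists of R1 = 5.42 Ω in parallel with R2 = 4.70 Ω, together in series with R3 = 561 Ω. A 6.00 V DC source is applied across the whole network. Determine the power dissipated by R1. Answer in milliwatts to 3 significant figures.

Combine R1 and R2 into their parallel equivalent first, reducing the network to two series resistors.
R_p = (5.42×4.70)/(5.42+4.70) = 2.517 Ω
R_total = R_p + 561 = 2.517 + 561 = 563.5 Ω
I = V / R_total = 6.00 / 563.5 = 0.01065 A
Voltage across the parallel pair: V_p = I × R_p = 0.01065 × 2.517 = 0.02680 V
Use P = V²/R for R1 with V = V_p.
P_R1 = (0.02680)² / 5.42 = 0.0001325 W

0.133 mW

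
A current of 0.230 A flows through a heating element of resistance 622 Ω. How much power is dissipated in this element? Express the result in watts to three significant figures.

Knowing I and R, the power is just I²R — no need to find V first.
P = (0.2300 A)² × 622 Ω = 32.90 W

32.9 W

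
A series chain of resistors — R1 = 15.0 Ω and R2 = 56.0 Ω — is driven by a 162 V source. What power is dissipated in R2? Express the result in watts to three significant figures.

292 W

In a series string the same current flows through every resistor — find that current, then P = I²R for the one we want.
R_total = 15.0 + 56.0 = 71.00 Ω
I = V / R_total = 162 / 71.00 = 2.282 A
P_R2 = I² × R2 = (2.282)² × 56.0 = 291.5 W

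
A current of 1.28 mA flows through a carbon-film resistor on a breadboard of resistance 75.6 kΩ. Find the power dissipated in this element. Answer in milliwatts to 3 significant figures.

124 mW

The current through and the resistance of the element are both given; use P = I²R.
P = (0.001280 A)² × 75600 Ω = 0.1239 W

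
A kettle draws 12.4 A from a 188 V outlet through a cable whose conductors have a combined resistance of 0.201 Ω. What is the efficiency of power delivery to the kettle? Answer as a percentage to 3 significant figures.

98.7 %

The cable carries the full 12.4 A.
P_line = I² R_line = (12.40)² × 0.201 = 30.91 W
P_source = V I = 188 × 12.40 = 2331 W; P_load = 2300 W
η = P_load / P_source = 2300 / 2331 = 0.9867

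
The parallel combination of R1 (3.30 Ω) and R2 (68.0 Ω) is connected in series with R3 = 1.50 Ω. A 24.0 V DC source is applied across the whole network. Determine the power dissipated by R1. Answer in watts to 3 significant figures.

80.1 W

Collapse the R1‖R2 pair into one equivalent R_p; then R_p and R3 form a series string.
R_p = (3.30×68.0)/(3.30+68.0) = 3.147 Ω
R_total = R_p + 1.50 = 3.147 + 1.50 = 4.647 Ω
I = V / R_total = 24.0 / 4.647 = 5.164 A
Voltage across the parallel pair: V_p = I × R_p = 5.164 × 3.147 = 16.25 V
R1 has V_p across it, so P = V_p²/R1.
P_R1 = (16.25)² / 3.30 = 80.05 W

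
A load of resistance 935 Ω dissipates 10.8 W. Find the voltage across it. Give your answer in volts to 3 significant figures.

Rearranging the power relation for the two known quantities gives V = √(P R).
V = √(10.8 × 935) = 100.5 V

100 V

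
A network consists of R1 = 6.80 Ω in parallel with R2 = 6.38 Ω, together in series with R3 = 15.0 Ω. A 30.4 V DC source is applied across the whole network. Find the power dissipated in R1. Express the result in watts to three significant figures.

Reduce the parallel combination to a single R_p; the circuit then becomes R_p in series with the remaining resistor.
R_p = (6.80×6.38)/(6.80+6.38) = 3.292 Ω
R_total = R_p + 15.0 = 3.292 + 15.0 = 18.29 Ω
I = V / R_total = 30.4 / 18.29 = 1.662 A
Voltage across the parallel pair: V_p = I × R_p = 1.662 × 3.292 = 5.471 V
Use P = V²/R for R1 with V = V_p.
P_R1 = (5.471)² / 6.80 = 4.401 W

4.40 W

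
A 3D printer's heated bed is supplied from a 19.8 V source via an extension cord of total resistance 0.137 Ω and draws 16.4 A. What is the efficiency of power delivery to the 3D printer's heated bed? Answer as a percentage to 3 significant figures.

The extension cord carries the full 16.4 A.
P_line = I² R_line = (16.40)² × 0.137 = 36.85 W
P_source = V I = 19.8 × 16.40 = 324.7 W; P_load = 287.9 W
η = P_load / P_source = 287.9 / 324.7 = 0.8865

88.7 %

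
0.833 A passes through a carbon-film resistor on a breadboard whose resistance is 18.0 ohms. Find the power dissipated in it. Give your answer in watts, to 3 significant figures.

12.5 W

The current through and the resistance of the element are both given; use P = I²R.
P = (0.8330 A)² × 18.0 Ω = 12.49 W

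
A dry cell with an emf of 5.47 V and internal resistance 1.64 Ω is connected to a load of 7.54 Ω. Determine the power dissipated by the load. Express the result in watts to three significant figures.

2.68 W

Load and internal resistance form a series loop — compute the loop current, then the load power via I²R.
I = ε / (r + R) = 5.47 / (1.64 + 7.54) = 0.5959 A
P_load = I² R = (0.5959)² × 7.54 = 2.677 W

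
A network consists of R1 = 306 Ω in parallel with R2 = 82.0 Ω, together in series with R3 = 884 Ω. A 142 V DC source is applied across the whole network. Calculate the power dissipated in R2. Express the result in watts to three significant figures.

1.14 W

First find R_p for the parallel pair, then treat R_p + R3 as a series loop.
R_p = (306×82.0)/(306+82.0) = 64.67 Ω
R_total = R_p + 884 = 64.67 + 884 = 948.7 Ω
I = V / R_total = 142 / 948.7 = 0.1497 A
Voltage across the parallel pair: V_p = I × R_p = 0.1497 × 64.67 = 9.680 V
R2 sits across V_p; its power is V_p²/R.
P_R2 = (9.680)² / 82.0 = 1.143 W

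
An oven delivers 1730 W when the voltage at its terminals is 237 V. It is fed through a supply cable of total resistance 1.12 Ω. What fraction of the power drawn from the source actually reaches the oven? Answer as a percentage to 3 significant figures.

96.7 %

I = P / V = 1730 / 237 = 7.300 A through the supply cable.
P_line = I² R_line = (7.300)² × 1.12 = 59.68 W
P_source = P_load + P_line = 1730 + 59.68 = 1790 W
η = P_load / P_source = 1730 / 1790 = 0.9667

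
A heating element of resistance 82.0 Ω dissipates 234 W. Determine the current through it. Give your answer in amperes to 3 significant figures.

1.69 A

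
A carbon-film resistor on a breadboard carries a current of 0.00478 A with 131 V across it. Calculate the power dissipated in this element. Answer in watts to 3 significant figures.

Both the voltage across and the current through the element are known, so P = V I applies directly.
P = 131 V × 0.004780 A = 0.6262 W

0.626 W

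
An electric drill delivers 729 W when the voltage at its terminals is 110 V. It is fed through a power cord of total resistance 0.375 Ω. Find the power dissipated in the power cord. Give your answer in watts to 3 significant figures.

16.5 W

Only the current and the line resistance are needed for the I²R loss.
I = P / V = 729 / 110 = 6.627 A through the power cord.
P_line = I² R_line = (6.627)² × 0.375 = 16.47 W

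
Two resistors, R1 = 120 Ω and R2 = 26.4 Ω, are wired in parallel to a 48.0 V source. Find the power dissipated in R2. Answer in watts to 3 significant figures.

87.3 W

R2 sits directly across the source, so P = V²/R with V = 48.0 V.
P_R2 = V² / R2 = (48.0)² / 26.4 Ω = 87.27 W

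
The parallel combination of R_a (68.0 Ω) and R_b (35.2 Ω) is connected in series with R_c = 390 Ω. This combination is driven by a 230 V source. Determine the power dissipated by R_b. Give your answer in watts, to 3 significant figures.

4.74 W

Combine R_a and R_b into their parallel equivalent first, reducing the network to two series resistors.
R_p = (68.0×35.2)/(68.0+35.2) = 23.19 Ω
R_total = R_p + 390 = 23.19 + 390 = 413.2 Ω
I = V / R_total = 230 / 413.2 = 0.5566 A
Voltage across the parallel pair: V_p = I × R_p = 0.5566 × 23.19 = 12.91 V
R_b sits across V_p; its power is V_p²/R.
P_R_b = (12.91)² / 35.2 = 4.735 W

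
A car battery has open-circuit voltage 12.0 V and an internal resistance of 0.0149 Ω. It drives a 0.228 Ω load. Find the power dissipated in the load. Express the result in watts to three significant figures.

The internal resistance and the load are in series, so the same I flows through both; get I from ε/(r+R), then I²R for the load.
I = ε / (r + R) = 12.0 / (0.0149 + 0.228) = 49.40 A
P_load = I² R = (49.40)² × 0.228 = 556.5 W

556 W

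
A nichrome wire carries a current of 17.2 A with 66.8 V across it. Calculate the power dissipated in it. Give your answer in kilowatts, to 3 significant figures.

With V and I both given, power follows immediately from P = V I.
P = 66.8 V × 17.20 A = 1149 W

1.15 kW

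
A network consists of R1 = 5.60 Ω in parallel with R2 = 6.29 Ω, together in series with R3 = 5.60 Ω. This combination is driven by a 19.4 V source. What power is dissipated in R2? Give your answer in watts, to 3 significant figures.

First find R_p for the parallel pair, then treat R_p + R3 as a series loop.
R_p = (5.60×6.29)/(5.60+6.29) = 2.962 Ω
R_total = R_p + 5.60 = 2.962 + 5.60 = 8.562 Ω
I = V / R_total = 19.4 / 8.562 = 2.266 A
Voltage across the parallel pair: V_p = I × R_p = 2.266 × 2.962 = 6.712 V
R2 sits across V_p; its power is V_p²/R.
P_R2 = (6.712)² / 6.29 = 7.163 W

7.16 W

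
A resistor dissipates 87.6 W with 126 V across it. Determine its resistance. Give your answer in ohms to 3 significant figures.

From P = V I = I²R = V²/R, with the two given quantities we get R = V² / P.
R = (126)² / 87.6 = 181.2 Ω

181 Ω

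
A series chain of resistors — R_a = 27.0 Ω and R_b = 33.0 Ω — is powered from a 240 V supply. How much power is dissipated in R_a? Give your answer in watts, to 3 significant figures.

432 W

Series elements share the same current, so find I first, then use P = I²R.
R_total = 27.0 + 33.0 = 60.00 Ω
I = V / R_total = 240 / 60.00 = 4.000 A
P_R_a = I² × R_a = (4.000)² × 27.0 = 432.0 W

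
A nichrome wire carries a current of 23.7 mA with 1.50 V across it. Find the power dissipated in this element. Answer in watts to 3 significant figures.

Since both terminal voltage and current are stated, P = V I gives the power in one step.
P = 1.50 V × 0.02370 A = 0.03555 W

0.0355 W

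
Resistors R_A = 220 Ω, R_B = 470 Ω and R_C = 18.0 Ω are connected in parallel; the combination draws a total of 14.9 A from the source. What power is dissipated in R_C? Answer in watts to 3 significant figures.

Only the total current is stated, so first find the parallel equivalent to get the voltage across the combination.
1/R_eq = 1/220 + 1/470 + 1/18.0 ⇒ R_eq = 16.07 Ω
V = I_total × R_eq = 14.90 × 16.07 = 239.4 V
P_R_C = V² / R_C = (239.4)² / 18.0 = 3185 W

3190 W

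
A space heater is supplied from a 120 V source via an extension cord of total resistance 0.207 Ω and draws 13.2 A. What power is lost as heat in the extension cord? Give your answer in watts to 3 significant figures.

36.1 W

The extension cord is a series resistance carrying the load current; its dissipation is I²R_line.
The extension cord carries the full 13.2 A.
P_line = I² R_line = (13.20)² × 0.207 = 36.07 W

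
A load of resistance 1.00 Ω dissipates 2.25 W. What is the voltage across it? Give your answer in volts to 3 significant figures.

The two known quantities fix the third via V = √(P R).
V = √(2.25 × 1.00) = 1.500 V

1.50 V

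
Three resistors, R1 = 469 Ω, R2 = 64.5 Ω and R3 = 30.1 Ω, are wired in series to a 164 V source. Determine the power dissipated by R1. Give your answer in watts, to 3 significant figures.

In a series string the same current flows through every resistor — find that current, then P = I²R for the one we want.
R_total = 469 + 64.5 + 30.1 = 563.6 Ω
I = V / R_total = 164 / 563.6 = 0.2910 A
P_R1 = I² × R1 = (0.2910)² × 469 = 39.71 W

39.7 W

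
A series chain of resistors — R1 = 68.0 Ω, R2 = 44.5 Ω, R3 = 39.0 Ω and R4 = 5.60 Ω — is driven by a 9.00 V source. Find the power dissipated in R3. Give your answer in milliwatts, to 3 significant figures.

128 mW

In a series string the same current flows through every resistor — find that current, then P = I²R for the one we want.
R_total = 68.0 + 44.5 + 39.0 + 5.60 = 157.1 Ω
I = V / R_total = 9.00 / 157.1 = 0.05729 A
P_R3 = I² × R3 = (0.05729)² × 39.0 = 0.1280 W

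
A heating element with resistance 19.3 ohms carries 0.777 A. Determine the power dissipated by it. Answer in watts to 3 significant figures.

11.7 W

Knowing I and R, the power is just I²R — no need to find V first.
P = (0.7770 A)² × 19.3 Ω = 11.65 W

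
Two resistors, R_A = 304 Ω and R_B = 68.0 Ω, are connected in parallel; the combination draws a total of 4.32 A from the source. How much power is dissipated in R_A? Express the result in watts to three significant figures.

The branches share the same voltage, but only the total current is given — find V from the equivalent resistance first.
1/R_eq = 1/304 + 1/68.0 ⇒ R_eq = 55.57 Ω
V = I_total × R_eq = 4.320 × 55.57 = 240.1 V
P_R_A = V² / R_A = (240.1)² / 304 = 189.6 W

190 W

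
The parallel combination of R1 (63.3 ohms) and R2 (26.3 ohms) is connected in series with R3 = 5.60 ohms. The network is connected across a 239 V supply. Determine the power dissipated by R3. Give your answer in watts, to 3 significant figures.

547 W

Combine R1 and R2 into their parallel equivalent first, reducing the network to two series resistors.
R_p = (63.3×26.3)/(63.3+26.3) = 18.58 Ω
R_total = R_p + 5.60 = 18.58 + 5.60 = 24.18 Ω
I = V / R_total = 239 / 24.18 = 9.884 A
R3 carries the full series current, so P = I²R.
P_R3 = (9.884)² × 5.60 = 547.1 W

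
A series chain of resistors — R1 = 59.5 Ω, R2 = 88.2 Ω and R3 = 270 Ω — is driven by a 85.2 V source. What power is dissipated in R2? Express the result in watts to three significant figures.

In a series string the same current flows through every resistor — find that current, then P = I²R for the one we want.
R_total = 59.5 + 88.2 + 270 = 417.7 Ω
I = V / R_total = 85.2 / 417.7 = 0.2040 A
P_R2 = I² × R2 = (0.2040)² × 88.2 = 3.670 W

3.67 W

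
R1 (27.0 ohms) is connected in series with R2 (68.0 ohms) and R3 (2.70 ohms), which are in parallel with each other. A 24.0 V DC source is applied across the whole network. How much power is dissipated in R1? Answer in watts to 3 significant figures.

Reduce the parallel pair to R_p first; the network is then a simple series string.
R_p = (68.0×2.70)/(68.0+2.70) = 2.597 Ω
R_total = 27.0 + 2.597 = 29.60 Ω
I = V / R_total = 24.0 / 29.60 = 0.8109 A
R1 carries the full series current, so P = I²R.
P_R1 = (0.8109)² × 27.0 = 17.75 W

17.8 W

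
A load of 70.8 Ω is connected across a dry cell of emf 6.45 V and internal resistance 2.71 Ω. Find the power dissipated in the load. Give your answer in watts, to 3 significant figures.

0.545 W

Load and internal resistance form a series loop — compute the loop current, then the load power via I²R.
I = ε / (r + R) = 6.45 / (2.71 + 70.8) = 0.08774 A
P_load = I² R = (0.08774)² × 70.8 = 0.5451 W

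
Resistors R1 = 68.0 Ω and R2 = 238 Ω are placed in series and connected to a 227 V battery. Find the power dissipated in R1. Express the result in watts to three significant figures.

The current is common to all series resistors; compute it, then apply P = I²R for the target.
R_total = 68.0 + 238 = 306.0 Ω
I = V / R_total = 227 / 306.0 = 0.7418 A
P_R1 = I² × R1 = (0.7418)² × 68.0 = 37.42 W

37.4 W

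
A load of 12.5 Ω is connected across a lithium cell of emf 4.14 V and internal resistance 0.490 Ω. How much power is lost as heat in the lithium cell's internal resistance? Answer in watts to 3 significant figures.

0.0498 W

Internal loss is I²r, with I set by the total series resistance r+R.
I = ε / (r + R) = 4.14 / (0.490 + 12.5) = 0.3187 A
P_int = I² r = (0.3187)² × 0.490 = 0.04977 W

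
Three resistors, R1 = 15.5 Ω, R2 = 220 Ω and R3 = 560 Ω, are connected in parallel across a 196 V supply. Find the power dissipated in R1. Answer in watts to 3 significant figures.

2480 W

Every branch has 196 V across it, so for R1 the power is simply V²/R.
P_R1 = V² / R1 = (196)² / 15.5 Ω = 2478 W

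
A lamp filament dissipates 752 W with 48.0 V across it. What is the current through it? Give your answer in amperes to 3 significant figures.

From P = V I = I²R = V²/R, with the two given quantities we get I = P / V.
I = 752 / 48.0 = 15.67 A

15.7 A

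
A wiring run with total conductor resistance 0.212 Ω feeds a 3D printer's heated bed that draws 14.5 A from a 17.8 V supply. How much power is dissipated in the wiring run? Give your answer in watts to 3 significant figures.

Line loss is just I²R for the cable — we know both I and R_line directly.
The wiring run carries the full 14.5 A.
P_line = I² R_line = (14.50)² × 0.212 = 44.57 W

44.6 W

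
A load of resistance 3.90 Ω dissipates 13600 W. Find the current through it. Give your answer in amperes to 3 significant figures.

59.1 A

The two known quantities fix the third via I = √(P / R).
I = √(13600 / 3.90) = 59.05 A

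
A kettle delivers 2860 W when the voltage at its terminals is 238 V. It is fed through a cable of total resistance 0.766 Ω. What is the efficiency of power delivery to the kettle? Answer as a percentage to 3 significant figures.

96.3 %

I = P / V = 2860 / 238 = 12.02 A through the cable.
P_line = I² R_line = (12.02)² × 0.766 = 110.6 W
P_source = P_load + P_line = 2860 + 110.6 = 2971 W
η = P_load / P_source = 2860 / 2971 = 0.9628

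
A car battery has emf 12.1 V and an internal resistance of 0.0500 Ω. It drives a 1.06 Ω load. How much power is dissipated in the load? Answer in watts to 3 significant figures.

126 W

Find the circuit current first, then P = I²R for the load (series elements share I).
I = ε / (r + R) = 12.1 / (0.0500 + 1.06) = 10.90 A
P_load = I² R = (10.90)² × 1.06 = 126.0 W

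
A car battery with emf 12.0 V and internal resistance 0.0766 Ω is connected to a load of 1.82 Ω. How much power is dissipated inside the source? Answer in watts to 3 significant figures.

Internal loss is I²r, with I set by the total series resistance r+R.
I = ε / (r + R) = 12.0 / (0.0766 + 1.82) = 6.327 A
P_int = I² r = (6.327)² × 0.0766 = 3.066 W

3.07 W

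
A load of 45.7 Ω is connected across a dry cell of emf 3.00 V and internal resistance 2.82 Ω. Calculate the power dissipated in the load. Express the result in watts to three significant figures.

0.175 W

Find the circuit current first, then P = I²R for the load (series elements share I).
I = ε / (r + R) = 3.00 / (2.82 + 45.7) = 0.06183 A
P_load = I² R = (0.06183)² × 45.7 = 0.1747 W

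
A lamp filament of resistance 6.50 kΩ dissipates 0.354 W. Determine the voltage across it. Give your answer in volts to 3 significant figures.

From P = V I = I²R = V²/R, with the two given quantities we get V = √(P R).
V = √(0.354 × 6500) = 47.97 V

48.0 V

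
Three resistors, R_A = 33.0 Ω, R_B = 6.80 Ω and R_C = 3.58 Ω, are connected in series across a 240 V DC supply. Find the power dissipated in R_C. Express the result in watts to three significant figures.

Every series element carries the same I. Get I from the total resistance, then P = I² × R_C.
R_total = 33.0 + 6.80 + 3.58 = 43.38 Ω
I = V / R_total = 240 / 43.38 = 5.533 A
P_R_C = I² × R_C = (5.533)² × 3.58 = 109.6 W

110 W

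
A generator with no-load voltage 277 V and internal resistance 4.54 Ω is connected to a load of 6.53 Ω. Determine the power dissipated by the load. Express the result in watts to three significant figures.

The internal resistance and the load are in series, so the same I flows through both; get I from ε/(r+R), then I²R for the load.
I = ε / (r + R) = 277 / (4.54 + 6.53) = 25.02 A
P_load = I² R = (25.02)² × 6.53 = 4089 W

4090 W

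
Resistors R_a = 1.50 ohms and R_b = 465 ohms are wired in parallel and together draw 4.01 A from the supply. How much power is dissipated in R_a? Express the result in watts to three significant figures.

We need the common branch voltage; get it from I_total × R_eq, then P = V²/R for the branch.
1/R_eq = 1/1.50 + 1/465 ⇒ R_eq = 1.495 Ω
V = I_total × R_eq = 4.010 × 1.495 = 5.996 V
P_R_a = V² / R_a = (5.996)² / 1.50 = 23.97 W

24.0 W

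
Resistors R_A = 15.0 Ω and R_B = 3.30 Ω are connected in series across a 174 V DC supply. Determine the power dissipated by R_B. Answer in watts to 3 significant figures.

Every series element carries the same I. Get I from the total resistance, then P = I² × R_B.
R_total = 15.0 + 3.30 = 18.30 Ω
I = V / R_total = 174 / 18.30 = 9.508 A
P_R_B = I² × R_B = (9.508)² × 3.30 = 298.3 W

298 W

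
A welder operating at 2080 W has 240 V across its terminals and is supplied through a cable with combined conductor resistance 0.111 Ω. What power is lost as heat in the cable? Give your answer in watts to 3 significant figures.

8.34 W

The cable and load are in series, so the same current flows in both; the loss is I²R_line.
I = P / V = 2080 / 240 = 8.667 A through the cable.
P_line = I² R_line = (8.667)² × 0.111 = 8.337 W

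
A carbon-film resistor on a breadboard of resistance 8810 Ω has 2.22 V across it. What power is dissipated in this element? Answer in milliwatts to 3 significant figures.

With V across and R both known, P = V²/R gives the dissipation directly.
P = (2.22 V)² / 8810 Ω = 0.0005594 W

0.559 mW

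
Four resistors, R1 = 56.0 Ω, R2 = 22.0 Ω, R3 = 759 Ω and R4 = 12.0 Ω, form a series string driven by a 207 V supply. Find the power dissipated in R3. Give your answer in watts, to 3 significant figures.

45.1 W

Every series element carries the same I. Get I from the total resistance, then P = I² × R3.
R_total = 56.0 + 22.0 + 759 + 12.0 = 849.0 Ω
I = V / R_total = 207 / 849.0 = 0.2438 A
P_R3 = I² × R3 = (0.2438)² × 759 = 45.12 W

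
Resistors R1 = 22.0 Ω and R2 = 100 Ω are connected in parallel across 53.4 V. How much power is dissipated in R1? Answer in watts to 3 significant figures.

130 W

The supply voltage appears across each parallel branch — just use P = V²/R1.
P_R1 = V² / R1 = (53.4)² / 22.0 Ω = 129.6 W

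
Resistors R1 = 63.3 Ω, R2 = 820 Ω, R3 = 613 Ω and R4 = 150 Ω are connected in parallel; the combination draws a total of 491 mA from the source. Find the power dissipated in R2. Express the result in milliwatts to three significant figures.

459 mW

The branches share the same voltage, but only the total current is given — find V from the equivalent resistance first.
1/R_eq = 1/63.3 + 1/820 + 1/613 + 1/150 ⇒ R_eq = 39.50 Ω
V = I_total × R_eq = 0.4910 × 39.50 = 19.40 V
P_R2 = V² / R2 = (19.40)² / 820 = 0.4588 W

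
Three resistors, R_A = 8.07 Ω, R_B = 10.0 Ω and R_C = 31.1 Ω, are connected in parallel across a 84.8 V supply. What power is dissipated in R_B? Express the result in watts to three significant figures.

719 W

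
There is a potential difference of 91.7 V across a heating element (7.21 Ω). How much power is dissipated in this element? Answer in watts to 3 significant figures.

1170 W

Voltage and resistance are given, so P = V²/R is the one-step route.
P = (91.7 V)² / 7.21 Ω = 1166 W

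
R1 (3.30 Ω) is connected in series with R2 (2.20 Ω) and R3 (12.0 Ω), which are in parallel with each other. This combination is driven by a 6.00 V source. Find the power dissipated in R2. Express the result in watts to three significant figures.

Collapse R2‖R3 to a single equivalent, reducing the network to two series elements.
R_p = (2.20×12.0)/(2.20+12.0) = 1.859 Ω
R_total = 3.30 + 1.859 = 5.159 Ω
I = V / R_total = 6.00 / 5.159 = 1.163 A
Voltage across the parallel pair: V_p = I × R_p = 1.163 × 1.859 = 2.162 V
With V_p across R2, its power is V_p²/R2.
P_R2 = (2.162)² / 2.20 = 2.125 W

2.12 W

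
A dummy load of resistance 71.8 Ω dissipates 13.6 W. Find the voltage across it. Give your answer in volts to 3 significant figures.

31.2 V

Inverting the appropriate power form: V = √(P R).
V = √(13.6 × 71.8) = 31.25 V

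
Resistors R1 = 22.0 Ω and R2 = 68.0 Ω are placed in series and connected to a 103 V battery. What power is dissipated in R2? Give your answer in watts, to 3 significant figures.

89.1 W

The current is common to all series resistors; compute it, then apply P = I²R for the target.
R_total = 22.0 + 68.0 = 90.00 Ω
I = V / R_total = 103 / 90.00 = 1.144 A
P_R2 = I² × R2 = (1.144)² × 68.0 = 89.06 W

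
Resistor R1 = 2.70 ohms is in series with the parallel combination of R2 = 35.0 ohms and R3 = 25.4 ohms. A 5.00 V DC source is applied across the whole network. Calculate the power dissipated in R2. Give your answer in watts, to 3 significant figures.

0.510 W

Replace R2 and R3 with their parallel equivalent so the circuit becomes R1 in series with R_p.
R_p = (35.0×25.4)/(35.0+25.4) = 14.72 Ω
R_total = 2.70 + 14.72 = 17.42 Ω
I = V / R_total = 5.00 / 17.42 = 0.2871 A
Voltage across the parallel pair: V_p = I × R_p = 0.2871 × 14.72 = 4.225 V
With V_p across R2, its power is V_p²/R2.
P_R2 = (4.225)² / 35.0 = 0.5100 W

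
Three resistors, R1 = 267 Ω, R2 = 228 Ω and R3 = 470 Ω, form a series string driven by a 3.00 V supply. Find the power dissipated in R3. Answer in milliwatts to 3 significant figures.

Every series element carries the same I. Get I from the total resistance, then P = I² × R3.
R_total = 267 + 228 + 470 = 965.0 Ω
I = V / R_total = 3.00 / 965.0 = 0.003109 A
P_R3 = I² × R3 = (0.003109)² × 470 = 0.004542 W

4.54 mW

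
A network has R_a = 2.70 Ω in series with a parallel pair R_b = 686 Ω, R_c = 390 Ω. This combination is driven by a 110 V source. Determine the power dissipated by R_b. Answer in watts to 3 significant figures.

Replace R_b and R_c with their parallel equivalent so the circuit becomes R_a in series with R_p.
R_p = (686×390)/(686+390) = 248.6 Ω
R_total = 2.70 + 248.6 = 251.3 Ω
I = V / R_total = 110 / 251.3 = 0.4376 A
Voltage across the parallel pair: V_p = I × R_p = 0.4376 × 248.6 = 108.8 V
With V_p across R_b, its power is V_p²/R_b.
P_R_b = (108.8)² / 686 = 17.26 W

17.3 W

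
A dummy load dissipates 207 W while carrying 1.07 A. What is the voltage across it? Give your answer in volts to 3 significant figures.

Rearranging the power relation for the two known quantities gives V = P / I.
V = 207 / 1.070 = 193.5 V

193 V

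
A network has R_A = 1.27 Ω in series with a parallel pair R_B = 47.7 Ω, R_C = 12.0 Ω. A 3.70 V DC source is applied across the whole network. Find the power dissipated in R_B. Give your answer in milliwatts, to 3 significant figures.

Replace R_B and R_C with their parallel equivalent so the circuit becomes R_A in series with R_p.
R_p = (47.7×12.0)/(47.7+12.0) = 9.588 Ω
R_total = 1.27 + 9.588 = 10.86 Ω
I = V / R_total = 3.70 / 10.86 = 0.3408 A
Voltage across the parallel pair: V_p = I × R_p = 0.3408 × 9.588 = 3.267 V
R_B sees V_p directly, so P = V_p² / R_B.
P_R_B = (3.267)² / 47.7 = 0.2238 W

224 mW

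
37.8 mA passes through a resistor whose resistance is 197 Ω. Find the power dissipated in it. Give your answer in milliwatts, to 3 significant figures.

281 mW

Current and resistance are given, so P = I²R is the direct form.
P = (0.03780 A)² × 197 Ω = 0.2815 W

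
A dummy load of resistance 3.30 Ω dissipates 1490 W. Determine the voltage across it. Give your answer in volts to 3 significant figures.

70.1 V

Inverting the appropriate power form: V = √(P R).
V = √(1490 × 3.30) = 70.12 V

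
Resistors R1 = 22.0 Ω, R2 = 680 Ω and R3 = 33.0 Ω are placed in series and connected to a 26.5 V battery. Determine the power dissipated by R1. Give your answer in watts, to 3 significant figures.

Every series element carries the same I. Get I from the total resistance, then P = I² × R1.
R_total = 22.0 + 680 + 33.0 = 735.0 Ω
I = V / R_total = 26.5 / 735.0 = 0.03605 A
P_R1 = I² × R1 = (0.03605)² × 22.0 = 0.02860 W

0.0286 W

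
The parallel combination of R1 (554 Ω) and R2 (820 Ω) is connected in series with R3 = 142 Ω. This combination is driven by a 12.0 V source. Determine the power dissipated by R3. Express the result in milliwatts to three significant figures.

Combine R1 and R2 into their parallel equivalent first, reducing the network to two series resistors.
R_p = (554×820)/(554+820) = 330.6 Ω
R_total = R_p + 142 = 330.6 + 142 = 472.6 Ω
I = V / R_total = 12.0 / 472.6 = 0.02539 A
R3 carries the full series current, so P = I²R.
P_R3 = (0.02539)² × 142 = 0.09154 W

91.5 mW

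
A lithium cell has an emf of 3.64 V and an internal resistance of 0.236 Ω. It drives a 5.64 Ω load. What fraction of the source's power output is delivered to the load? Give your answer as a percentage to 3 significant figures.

Both r and R carry the same current, so the power split is just the resistance split: η = R/(R+r).
η = R / (R + r) = 5.64 / (5.64 + 0.236) = 0.9598

96.0 %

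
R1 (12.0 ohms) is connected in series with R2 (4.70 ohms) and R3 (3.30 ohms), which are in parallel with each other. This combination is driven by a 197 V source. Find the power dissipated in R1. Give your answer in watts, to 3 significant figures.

Reduce the parallel pair to R_p first; the network is then a simple series string.
R_p = (4.70×3.30)/(4.70+3.30) = 1.939 Ω
R_total = 12.0 + 1.939 = 13.94 Ω
I = V / R_total = 197 / 13.94 = 14.13 A
All the current flows through R1; use P = I²R.
P_R1 = (14.13)² × 12.0 = 2397 W

2400 W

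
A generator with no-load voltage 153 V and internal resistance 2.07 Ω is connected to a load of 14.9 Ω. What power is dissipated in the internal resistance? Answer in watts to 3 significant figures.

168 W

The source's internal resistance is just another series element carrying I; its dissipation is I²r.
I = ε / (r + R) = 153 / (2.07 + 14.9) = 9.016 A
P_int = I² r = (9.016)² × 2.07 = 168.3 W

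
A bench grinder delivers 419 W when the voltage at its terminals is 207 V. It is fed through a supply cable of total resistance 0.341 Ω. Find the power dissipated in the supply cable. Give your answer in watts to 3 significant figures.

1.40 W

The supply cable and load are in series, so the same current flows in both; the loss is I²R_line.
I = P / V = 419 / 207 = 2.024 A through the supply cable.
P_line = I² R_line = (2.024)² × 0.341 = 1.397 W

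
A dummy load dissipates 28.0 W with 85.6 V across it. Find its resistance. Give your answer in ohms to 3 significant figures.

262 Ω

From P = V I = I²R = V²/R, with the two given quantities we get R = V² / P.
R = (85.6)² / 28.0 = 261.7 Ω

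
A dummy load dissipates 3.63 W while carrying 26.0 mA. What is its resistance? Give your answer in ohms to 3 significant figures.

5370 Ω

From P = V I = I²R = V²/R, with the two given quantities we get R = P / I².
R = 3.63 / (0.02600)² = 5370 Ω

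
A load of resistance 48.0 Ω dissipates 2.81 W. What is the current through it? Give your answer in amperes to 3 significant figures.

The two known quantities fix the third via I = √(P / R).
I = √(2.81 / 48.0) = 0.2420 A

0.242 A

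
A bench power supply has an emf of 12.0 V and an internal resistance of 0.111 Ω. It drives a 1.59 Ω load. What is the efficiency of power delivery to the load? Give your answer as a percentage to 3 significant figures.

η = P_load/(P_load+P_int) = I²R/(I²R+I²r) = R/(R+r) — the I² cancels for series elements.
η = R / (R + r) = 1.59 / (1.59 + 0.111) = 0.9347

93.5 %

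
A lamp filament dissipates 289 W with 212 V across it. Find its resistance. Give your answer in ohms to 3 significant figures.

156 Ω

From P = V I = I²R = V²/R, with the two given quantities we get R = V² / P.
R = (212)² / 289 = 155.5 Ω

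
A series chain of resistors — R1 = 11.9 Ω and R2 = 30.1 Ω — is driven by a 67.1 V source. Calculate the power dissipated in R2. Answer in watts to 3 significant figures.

76.8 W

In a series string the same current flows through every resistor — find that current, then P = I²R for the one we want.
R_total = 11.9 + 30.1 = 42.00 Ω
I = V / R_total = 67.1 / 42.00 = 1.598 A
P_R2 = I² × R2 = (1.598)² × 30.1 = 76.83 W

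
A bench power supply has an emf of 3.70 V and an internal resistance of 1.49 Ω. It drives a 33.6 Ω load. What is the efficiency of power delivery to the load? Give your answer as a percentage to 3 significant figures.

95.8 %

The source delivers εI, of which I²R reaches the load and I²r is lost; since I is common, η = R/(R+r).
η = R / (R + r) = 33.6 / (33.6 + 1.49) = 0.9575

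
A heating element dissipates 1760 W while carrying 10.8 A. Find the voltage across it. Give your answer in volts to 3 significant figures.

Rearranging the power relation for the two known quantities gives V = P / I.
V = 1760 / 10.80 = 163.0 V

163 V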